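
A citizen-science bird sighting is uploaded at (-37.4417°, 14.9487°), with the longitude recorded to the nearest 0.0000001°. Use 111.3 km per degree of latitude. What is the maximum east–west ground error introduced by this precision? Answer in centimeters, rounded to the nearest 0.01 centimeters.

Rounding to 7 decimal places leaves the longitude within ±5e-08° of the true value.
At latitude 37.4417° a degree of longitude spans 111300 m × cos 37.4417° = 111300 × 0.7940 ≈ 88369.1 m.
So at most 5e-08° × 88369.1 ≈ 0.00441846 m east–west.
That is 0.00441846 m = 0.44185 cm.

0.44 centimeters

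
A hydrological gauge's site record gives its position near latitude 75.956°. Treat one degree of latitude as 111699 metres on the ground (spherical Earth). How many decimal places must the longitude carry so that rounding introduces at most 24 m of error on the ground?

3

At 75.956° one degree of longitude covers 111699 × cos 75.956° ≈ 111699 × 0.2427 ≈ 27105.7 m.
Rounding to N decimal places gives at most 0.5 × 10⁻ᴺ degrees of error, i.e. 0.5 × 10⁻ᴺ × 27105.7 m.
Setting 13552.8 × 10⁻ᴺ ≤ 24 gives 10ᴺ ≥ 564.7, i.e. N ≥ 2.75.
N = 2 would give 136 m (too coarse); N = 3 gives 13.6 m ≤ 24 m.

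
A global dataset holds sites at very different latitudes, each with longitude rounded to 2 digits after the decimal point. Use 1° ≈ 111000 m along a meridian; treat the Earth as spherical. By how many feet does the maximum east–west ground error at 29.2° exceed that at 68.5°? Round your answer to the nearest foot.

922 feet

Rounding to 2 decimal places leaves the longitude within ±0.005° of the true value.
At 29.2°: 0.005° × 111000 × cos 29.2° = 0.005 × 111000 × 0.8729 ≈ 484.47 m.
At 68.5°: 0.005° × 111000 × cos 68.5° = 0.005 × 111000 × 0.3665 ≈ 203.41 m.
So the lower-latitude error exceeds the higher by 484.47 − 203.41 = 281.06 m.
Converting: 281.064 m × 3.2808 ft/m ≈ 922.12 ft.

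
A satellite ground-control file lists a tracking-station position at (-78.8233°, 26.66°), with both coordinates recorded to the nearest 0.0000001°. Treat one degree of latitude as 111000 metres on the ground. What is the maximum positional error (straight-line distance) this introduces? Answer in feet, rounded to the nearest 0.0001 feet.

0.0185 feet

Rounding to 7 decimal places leaves each coordinate within ±5e-08° of the true value.
N–S: 5e-08° × 111000 m/° = 0.00555 m.
East–west component at 78.8233°: 5e-08° × 111000 × cos 78.8233° ≈ 5e-08 × 21515.7 ≈ 0.00107579 m.
Combining orthogonally: (0.00555² + 0.00107579²)^½ ≈ 0.0056533 m.
In feet: 0.0056533 m ÷ 0.3048 ≈ 0.018548 ft.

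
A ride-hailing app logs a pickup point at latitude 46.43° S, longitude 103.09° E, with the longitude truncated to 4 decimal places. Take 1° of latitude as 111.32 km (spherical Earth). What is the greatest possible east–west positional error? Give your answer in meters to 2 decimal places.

7.67 meters

Truncating at 4 decimal places can drop up to a full unit in the last place, so the longitude may be off by as much as 0.0001°.
At latitude 46.43° a degree of longitude spans 111320 m × cos 46.43° = 111320 × 0.6892 ≈ 76726.2 m.
So at most 0.0001° × 76726.2 ≈ 7.67262 m east–west.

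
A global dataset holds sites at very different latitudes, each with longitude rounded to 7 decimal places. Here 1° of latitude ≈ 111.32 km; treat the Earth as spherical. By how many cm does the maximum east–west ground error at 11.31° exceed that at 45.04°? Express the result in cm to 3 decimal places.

0.152 cm

Rounding to 7 decimal places leaves the longitude within ±5e-08° of the true value.
Error at 11.31° = 5e-08° × 111320 × cos 11.31° ≈ 0.005566 × 0.9806 = 0.0054579 m.
Error at 45.04° = 5e-08° × 111320 × cos 45.04° ≈ 0.005566 × 0.7066 = 0.003933 m.
So the lower-latitude error exceeds the higher by 0.0054579 − 0.003933 = 0.0015249 m.
That is 0.0015249 m = 0.15249 cm.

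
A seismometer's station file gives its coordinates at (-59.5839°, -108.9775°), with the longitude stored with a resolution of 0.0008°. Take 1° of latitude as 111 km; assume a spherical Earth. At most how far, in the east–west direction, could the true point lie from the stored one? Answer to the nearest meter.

22 meters

With a 0.0008° grid the true value lies within half a step, ±0.0008°/2 = ±0.0004°, of the stored one.
One degree of longitude at 59.5839° is 111000 × cos 59.5839° ≈ 111000 × 0.5063 = 56196.6 m.
So at most 0.0004° × 56196.6 ≈ 22.4787 m east–west.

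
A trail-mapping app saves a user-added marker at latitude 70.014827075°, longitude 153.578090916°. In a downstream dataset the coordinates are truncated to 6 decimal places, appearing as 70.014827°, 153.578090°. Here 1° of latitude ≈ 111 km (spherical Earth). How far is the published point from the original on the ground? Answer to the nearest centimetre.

Δlat = 70.014827075 − 70.014827 = +0.000000075°; Δlon = 153.578090916 − 153.578090 = +0.000000916°.
N–S: 0.000000075° × 111000 m/° = 0.008325 m.
East–west at this latitude: 0.000000916° × 111000 × cos 70.0148° ≈ 0.000000916 × 37937.2 = 0.0347505 m.
Hypotenuse of the two orthogonal shifts: √(0.008325² + 0.0347505²) = 0.0357338 m.
That is 0.0357338 m = 3.5734 cm.

4 centimetres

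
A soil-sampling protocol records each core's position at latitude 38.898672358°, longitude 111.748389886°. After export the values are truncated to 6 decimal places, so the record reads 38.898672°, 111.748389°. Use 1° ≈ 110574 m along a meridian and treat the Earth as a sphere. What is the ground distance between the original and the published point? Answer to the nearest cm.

9 cm

The latitude changed by +0.000000358° and the longitude by +0.000000886°.
N–S: 0.000000358° × 110574 m/° = 0.0395855 m.
E–W at 38.8987°: 0.000000886° × 110574 × cos 38.8987° = 0.000000886 × 110574 × 0.7783 ≈ 0.0762448 m.
Combined displacement = (0.0395855² + 0.0762448²)^½ ≈ 0.0859086 m.
That is 0.0859086 m = 8.5909 cm.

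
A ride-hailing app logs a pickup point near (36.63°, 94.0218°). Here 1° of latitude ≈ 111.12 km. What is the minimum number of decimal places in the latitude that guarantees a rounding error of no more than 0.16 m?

One degree of latitude covers 111120 m.
Rounding to N decimal places gives at most 0.5 × 10⁻ᴺ degrees of error, i.e. 0.5 × 10⁻ᴺ × 111120 m.
Setting 55560 × 10⁻ᴺ ≤ 0.16 gives 10ᴺ ≥ 3.472e+05, i.e. N ≥ 5.54.
So 6 decimal places suffice (0.0556 m); 5 would allow up to 0.556 m.

6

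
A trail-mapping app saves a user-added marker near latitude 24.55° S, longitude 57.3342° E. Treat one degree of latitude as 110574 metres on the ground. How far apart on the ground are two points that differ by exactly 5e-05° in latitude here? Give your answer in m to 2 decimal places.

Along a meridian 5e-05° is 5e-05 × 110574 = 5.5287 m.

5.53 m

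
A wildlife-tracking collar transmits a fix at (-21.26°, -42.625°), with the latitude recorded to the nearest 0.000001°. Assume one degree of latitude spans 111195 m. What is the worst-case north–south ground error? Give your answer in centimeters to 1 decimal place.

5.6 centimeters

Rounding to 6 decimal places leaves the latitude within ±5e-07° of the true value.
North–south distance: 5e-07° × 111195 m/° = 0.0555975 m.
That is 0.0555975 m = 5.5597 cm.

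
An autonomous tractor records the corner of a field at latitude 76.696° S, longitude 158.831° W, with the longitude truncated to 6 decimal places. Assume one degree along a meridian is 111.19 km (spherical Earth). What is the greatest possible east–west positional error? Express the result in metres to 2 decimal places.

0.03 metres

Truncating at 6 decimal places can drop up to a full unit in the last place, so the longitude may be off by as much as 1e-06°.
One degree of longitude at 76.696° is 111190 × cos 76.696° ≈ 111190 × 0.2301 = 25586.8 m.
Maximum E–W displacement: 1e-06 × 25586.8 = 0.0255868 m.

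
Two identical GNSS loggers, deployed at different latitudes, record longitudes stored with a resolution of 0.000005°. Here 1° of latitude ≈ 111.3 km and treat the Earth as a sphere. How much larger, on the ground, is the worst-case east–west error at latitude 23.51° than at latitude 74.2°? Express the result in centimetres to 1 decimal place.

17.9 centimetres

With a 0.000005° grid the true value lies within half a step, ±0.000005°/2 = ±2.5e-06°, of the stored one.
Error at 23.51° = 2.5e-06° × 111300 × cos 23.51° ≈ 0.27825 × 0.9170 = 0.25515 m.
At 74.2°: 2.5e-06° × 111300 × cos 74.2° = 2.5e-06 × 111300 × 0.2723 ≈ 0.075762 m.
So the lower-latitude error exceeds the higher by 0.25515 − 0.075762 = 0.17939 m.
That is 0.179391 m = 17.939 cm.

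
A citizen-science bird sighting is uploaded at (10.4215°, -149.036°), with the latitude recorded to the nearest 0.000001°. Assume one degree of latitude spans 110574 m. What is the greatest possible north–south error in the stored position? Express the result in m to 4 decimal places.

0.0553 m

Rounding to 6 decimal places leaves the latitude within ±5e-07° of the true value.
North–south distance: 5e-07° × 110574 m/° = 0.055287 m.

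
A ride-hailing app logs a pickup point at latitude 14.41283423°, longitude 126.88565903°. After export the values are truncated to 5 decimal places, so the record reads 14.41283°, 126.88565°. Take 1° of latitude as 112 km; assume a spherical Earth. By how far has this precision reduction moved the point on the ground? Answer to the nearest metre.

The latitude changed by +0.00000423° and the longitude by +0.00000903°.
N–S: 0.00000423° × 112000 m/° = 0.47376 m.
East–west at this latitude: 0.00000903° × 112000 × cos 14.4128° ≈ 0.00000903 × 108475 = 0.97953 m.
Combined displacement = (0.47376² + 0.97953²)^½ ≈ 1.08808 m.

1 metres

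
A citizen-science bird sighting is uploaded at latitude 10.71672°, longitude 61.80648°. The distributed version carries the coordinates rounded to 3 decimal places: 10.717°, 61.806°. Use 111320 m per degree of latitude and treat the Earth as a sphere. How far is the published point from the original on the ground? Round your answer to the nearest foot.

Δlat = 10.71672 − 10.717 = -0.00028°; Δlon = 61.80648 − 61.806 = +0.00048°.
North–south shift: -0.00028 × 111320 = -31.1696 m.
East–west at this latitude: 0.00048° × 111320 × cos 10.717° ≈ 0.00048 × 109378 = 52.5016 m.
Distance: √(31.1696² + 52.5016²) ≈ 61.057 m.
Converting: 61.057 m × 3.2808 ft/m ≈ 200.32 ft.

200 feet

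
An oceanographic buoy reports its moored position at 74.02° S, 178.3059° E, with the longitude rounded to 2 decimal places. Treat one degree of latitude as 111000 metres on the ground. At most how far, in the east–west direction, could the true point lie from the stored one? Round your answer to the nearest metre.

153 metres

Rounding to 2 decimal places leaves the longitude within ±0.005° of the true value.
Parallels shrink by cos φ, so at 74.02° a degree of longitude is 111000 × 0.2753 ≈ 30558.5 m.
Maximum E–W displacement: 0.005 × 30558.5 = 152.792 m.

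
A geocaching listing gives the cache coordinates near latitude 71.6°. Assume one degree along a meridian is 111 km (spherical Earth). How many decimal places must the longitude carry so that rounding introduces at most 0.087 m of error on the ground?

At 71.6° one degree of longitude covers 111000 × cos 71.6° ≈ 111000 × 0.3156 ≈ 35037 m.
N decimal places → at most half a unit in the last place, 0.5 × 10⁻ᴺ° = 35037/2 × 10⁻ᴺ m.
Setting 17518.5 × 10⁻ᴺ ≤ 0.087 gives 10ᴺ ≥ 2.014e+05, i.e. N ≥ 5.30.
At 5 places the error can reach 0.175 m, but 6 places keeps it to 0.0175 m.

6 decimal places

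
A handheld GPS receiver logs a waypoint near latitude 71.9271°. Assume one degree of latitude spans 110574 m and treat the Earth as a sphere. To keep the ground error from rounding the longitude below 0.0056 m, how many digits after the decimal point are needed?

7 decimal places

At 71.9271° one degree of longitude covers 110574 × cos 71.9271° ≈ 110574 × 0.3102 ≈ 34303 m.
N decimal places → at most half a unit in the last place, 0.5 × 10⁻ᴺ° = 34303/2 × 10⁻ᴺ m.
Need 0.5 × 34303 × 10⁻ᴺ ≤ 0.0056 → 10⁻ᴺ ≤ 3.265e-07, so N ≥ 6.49.
At 6 places the error can reach 0.0172 m, but 7 places keeps it to 0.00172 m.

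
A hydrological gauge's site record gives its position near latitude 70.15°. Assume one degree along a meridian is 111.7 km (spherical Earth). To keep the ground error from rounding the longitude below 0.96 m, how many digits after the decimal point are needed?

At 70.15° one degree of longitude covers 111700 × cos 70.15° ≈ 111700 × 0.3396 ≈ 37928.7 m.
With N decimal places the half-ulp bound is 0.5·10⁻ᴺ°, or 0.5·10⁻ᴺ × 37928.7 m on the ground.
Need 0.5 × 37928.7 × 10⁻ᴺ ≤ 0.96 → 10⁻ᴺ ≤ 5.062e-05, so N ≥ 4.30.
So 5 decimal places suffice (0.19 m); 4 would allow up to 1.9 m.

5 decimal places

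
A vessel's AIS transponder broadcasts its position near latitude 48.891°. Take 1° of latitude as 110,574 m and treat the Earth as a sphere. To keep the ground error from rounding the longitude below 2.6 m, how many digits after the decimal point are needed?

5

At 48.891° one degree of longitude covers 110574 × cos 48.891° ≈ 110574 × 0.6575 ≈ 72701.7 m.
With N decimal places the half-ulp bound is 0.5·10⁻ᴺ°, or 0.5·10⁻ᴺ × 72701.7 m on the ground.
Setting 36350.8 × 10⁻ᴺ ≤ 2.6 gives 10ᴺ ≥ 1.398e+04, i.e. N ≥ 4.15.
At 4 places the error can reach 3.64 m, but 5 places keeps it to 0.364 m.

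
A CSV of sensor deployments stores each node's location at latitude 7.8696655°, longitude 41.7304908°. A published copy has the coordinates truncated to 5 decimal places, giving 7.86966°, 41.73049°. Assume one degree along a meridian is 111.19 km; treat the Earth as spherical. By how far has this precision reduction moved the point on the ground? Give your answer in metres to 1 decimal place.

0.6 metres

The latitude changed by +0.0000055° and the longitude by +0.0000008°.
N–S: 0.0000055° × 111190 m/° = 0.611545 m.
E–W at 7.86966°: 0.0000008° × 111190 × cos 7.86966° = 0.0000008 × 111190 × 0.9906 ≈ 0.0881143 m.
Distance: √(0.611545² + 0.0881143²) ≈ 0.61786 m.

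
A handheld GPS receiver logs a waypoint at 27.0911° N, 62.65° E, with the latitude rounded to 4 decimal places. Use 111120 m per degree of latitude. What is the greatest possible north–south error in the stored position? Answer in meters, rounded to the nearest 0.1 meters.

5.6 meters

Rounding to 4 decimal places leaves the latitude within ±5e-05° of the true value.
So the N–S error is at most 5e-05 × 111120 = 5.556 m.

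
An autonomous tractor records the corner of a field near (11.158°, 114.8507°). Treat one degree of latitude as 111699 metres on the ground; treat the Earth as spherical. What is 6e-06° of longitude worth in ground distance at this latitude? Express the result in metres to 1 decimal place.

6e-06° of longitude at 11.158° is 6e-06 × 111699 × cos 11.158° ≈ 6e-06 × 109588 = 0.657526 m.

0.7 metres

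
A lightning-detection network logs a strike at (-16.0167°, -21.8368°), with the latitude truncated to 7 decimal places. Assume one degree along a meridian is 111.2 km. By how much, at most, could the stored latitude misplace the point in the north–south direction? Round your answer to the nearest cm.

Truncating at 7 decimal places can drop up to a full unit in the last place, so the latitude may be off by as much as 1e-07°.
North–south distance: 1e-07° × 111200 m/° = 0.01112 m.
That is 0.01112 m = 1.112 cm.

1 cm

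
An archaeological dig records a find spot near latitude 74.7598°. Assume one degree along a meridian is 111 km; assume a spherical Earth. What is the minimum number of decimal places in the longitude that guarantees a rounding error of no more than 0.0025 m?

At 74.7598° one degree of longitude covers 111000 × cos 74.7598° ≈ 111000 × 0.2629 ≈ 29178.1 m.
N decimal places → at most half a unit in the last place, 0.5 × 10⁻ᴺ° = 29178.1/2 × 10⁻ᴺ m.
Need 0.5 × 29178.1 × 10⁻ᴺ ≤ 0.0025 → 10⁻ᴺ ≤ 1.714e-07, so N ≥ 6.77.
At 6 places the error can reach 0.0146 m, but 7 places keeps it to 0.00146 m.

7 decimal places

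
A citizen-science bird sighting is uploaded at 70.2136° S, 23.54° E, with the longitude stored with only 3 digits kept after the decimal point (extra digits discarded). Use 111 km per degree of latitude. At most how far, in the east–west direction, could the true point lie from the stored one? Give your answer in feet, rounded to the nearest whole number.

Truncating at 3 decimal places can drop up to a full unit in the last place, so the longitude may be off by as much as 0.001°.
At latitude 70.2136° a degree of longitude spans 111000 m × cos 70.2136° = 111000 × 0.3385 ≈ 37575.1 m.
East–west error: 0.001° × 37575.1 m/° ≈ 37.5751 m.
Converting: 37.5751 m × 3.2808 ft/m ≈ 123.28 ft.

123 feet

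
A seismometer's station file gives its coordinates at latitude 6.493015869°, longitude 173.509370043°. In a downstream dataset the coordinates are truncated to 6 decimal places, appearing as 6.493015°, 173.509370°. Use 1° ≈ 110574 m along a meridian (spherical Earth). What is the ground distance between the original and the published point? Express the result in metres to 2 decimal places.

0.10 metres

Δlat = 6.493015869 − 6.493015 = +0.000000869°; Δlon = 173.509370043 − 173.509370 = +0.000000043°.
N–S: 0.000000869° × 110574 m/° = 0.0960888 m.
E–W at 6.49301°: 0.000000043° × 110574 × cos 6.49301° = 0.000000043 × 110574 × 0.9936 ≈ 0.00472418 m.
Distance: √(0.0960888² + 0.00472418²) ≈ 0.0962049 m.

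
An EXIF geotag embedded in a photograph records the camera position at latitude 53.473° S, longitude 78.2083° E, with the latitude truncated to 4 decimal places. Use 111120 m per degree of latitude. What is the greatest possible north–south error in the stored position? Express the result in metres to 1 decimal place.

Truncating at 4 decimal places can drop up to a full unit in the last place, so the latitude may be off by as much as 0.0001°.
Along the meridian that is 0.0001° × 111120 m/° = 11.112 m.

11.1 metres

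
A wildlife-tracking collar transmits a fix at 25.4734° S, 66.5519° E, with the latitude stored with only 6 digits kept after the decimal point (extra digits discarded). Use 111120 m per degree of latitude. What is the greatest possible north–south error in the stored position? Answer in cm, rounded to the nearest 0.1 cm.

11.1 cm

Truncating at 6 decimal places can drop up to a full unit in the last place, so the latitude may be off by as much as 1e-06°.
Along the meridian that is 1e-06° × 111120 m/° = 0.11112 m.
That is 0.11112 m = 11.112 cm.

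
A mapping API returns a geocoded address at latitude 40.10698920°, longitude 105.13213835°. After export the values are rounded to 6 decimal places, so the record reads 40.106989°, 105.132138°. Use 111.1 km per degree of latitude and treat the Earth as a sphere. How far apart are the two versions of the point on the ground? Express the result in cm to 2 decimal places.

3.71 cm

The latitude changed by +0.00000020° and the longitude by +0.00000035°.
North–south shift: 0.00000020 × 111100 = 0.02222 m.
East–west at this latitude: 0.00000035° × 111100 × cos 40.107° ≈ 0.00000035 × 84974 = 0.0297409 m.
Combined displacement = (0.02222² + 0.0297409²)^½ ≈ 0.0371248 m.
That is 0.0371248 m = 3.7125 cm.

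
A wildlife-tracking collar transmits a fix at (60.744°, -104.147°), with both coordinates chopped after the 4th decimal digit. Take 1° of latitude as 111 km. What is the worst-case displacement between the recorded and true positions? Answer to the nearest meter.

Truncating at 4 decimal places can drop up to a full unit in the last place, so each coordinate may be off by as much as 0.0001°.
N–S: 0.0001° × 111000 m/° = 11.1 m.
Longitude error → 0.0001 × 111000 × cos 60.744° = 0.0001 × 111000 × 0.4887 ≈ 5.42471 m.
Worst case both components are at the extreme and orthogonal: √(11.1² + 5.42471²) ≈ 12.3547 m.

12 meters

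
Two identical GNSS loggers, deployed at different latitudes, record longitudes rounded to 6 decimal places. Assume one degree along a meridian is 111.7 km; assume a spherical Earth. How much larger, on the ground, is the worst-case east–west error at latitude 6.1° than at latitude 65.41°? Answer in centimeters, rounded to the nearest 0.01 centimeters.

3.23 centimeters

Rounding to 6 decimal places leaves the longitude within ±5e-07° of the true value.
Error at 6.1° = 5e-07° × 111700 × cos 6.1° ≈ 0.05585 × 0.9943 = 0.055534 m.
Error at 65.41° = 5e-07° × 111700 × cos 65.41° ≈ 0.05585 × 0.4161 = 0.02324 m.
So the lower-latitude error exceeds the higher by 0.055534 − 0.02324 = 0.032293 m.
That is 0.0322934 m = 3.2293 cm.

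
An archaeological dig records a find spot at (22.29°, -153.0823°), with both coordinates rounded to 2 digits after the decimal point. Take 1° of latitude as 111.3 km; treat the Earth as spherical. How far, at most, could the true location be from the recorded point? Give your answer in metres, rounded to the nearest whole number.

Rounding to 2 decimal places leaves each coordinate within ±0.005° of the true value.
Latitude error → 0.005 × 111300 = 556.5 m along the meridian.
Longitude error → 0.005 × 111300 × cos 22.29° = 0.005 × 111300 × 0.9253 ≈ 514.916 m.
Combining orthogonally: (556.5² + 514.916²)^½ ≈ 758.176 m.

758 metres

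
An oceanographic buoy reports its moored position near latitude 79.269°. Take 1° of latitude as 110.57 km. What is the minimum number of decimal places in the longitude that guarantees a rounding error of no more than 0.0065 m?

7 decimal places

At 79.269° one degree of longitude covers 110570 × cos 79.269° ≈ 110570 × 0.1862 ≈ 20587.9 m.
Rounding to N decimal places gives at most 0.5 × 10⁻ᴺ degrees of error, i.e. 0.5 × 10⁻ᴺ × 20587.9 m.
Setting 10294 × 10⁻ᴺ ≤ 0.0065 gives 10ᴺ ≥ 1.584e+06, i.e. N ≥ 6.20.
At 6 places the error can reach 0.0103 m, but 7 places keeps it to 0.00103 m.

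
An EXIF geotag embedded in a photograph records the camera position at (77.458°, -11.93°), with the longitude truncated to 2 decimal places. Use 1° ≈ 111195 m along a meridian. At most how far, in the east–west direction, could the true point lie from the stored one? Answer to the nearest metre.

Truncating at 2 decimal places can drop up to a full unit in the last place, so the longitude may be off by as much as 0.01°.
One degree of longitude at 77.458° is 111195 × cos 77.458° ≈ 111195 × 0.2172 = 24146.6 m.
East–west error: 0.01° × 24146.6 m/° ≈ 241.466 m.

241 metres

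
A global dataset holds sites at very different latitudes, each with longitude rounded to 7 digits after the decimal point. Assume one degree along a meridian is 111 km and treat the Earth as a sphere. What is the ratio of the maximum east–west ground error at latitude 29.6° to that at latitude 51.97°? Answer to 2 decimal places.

Rounding to 7 decimal places leaves the longitude within ±5e-08° of the true value.
Error at 29.6° = 5e-08° × 111000 × cos 29.6° ≈ 0.00555 × 0.8695 = 0.0048257 m.
At 51.97°: 5e-08° × 111000 × cos 51.97° = 5e-08 × 111000 × 0.6161 ≈ 0.0034192 m.
Ratio: 0.0048257 / 0.0034192 = cos 29.6° / cos 51.97° ≈ 1.4113.

1.41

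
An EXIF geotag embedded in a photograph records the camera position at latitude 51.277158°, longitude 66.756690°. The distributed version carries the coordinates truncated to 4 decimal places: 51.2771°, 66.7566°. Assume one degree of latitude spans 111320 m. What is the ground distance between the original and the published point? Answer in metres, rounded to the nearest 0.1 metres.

9.0 metres

The latitude changed by +0.000058° and the longitude by +0.000090°.
N–S: 0.000058° × 111320 m/° = 6.45656 m.
East–west at this latitude: 0.000090° × 111320 × cos 51.2771° ≈ 0.000090 × 69636.7 = 6.26731 m.
Hypotenuse of the two orthogonal shifts: √(6.45656² + 6.26731²) = 8.99813 m.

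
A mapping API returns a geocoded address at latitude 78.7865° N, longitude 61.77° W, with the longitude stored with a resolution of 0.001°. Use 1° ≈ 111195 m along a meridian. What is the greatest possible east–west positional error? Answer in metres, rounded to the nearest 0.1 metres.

With a 0.001° grid the true value lies within half a step, ±0.001°/2 = ±0.0005°, of the stored one.
One degree of longitude at 78.7865° is 111195 × cos 78.7865° ≈ 111195 × 0.1945 = 21623.6 m.
Maximum E–W displacement: 0.0005 × 21623.6 = 10.8118 m.

10.8 metres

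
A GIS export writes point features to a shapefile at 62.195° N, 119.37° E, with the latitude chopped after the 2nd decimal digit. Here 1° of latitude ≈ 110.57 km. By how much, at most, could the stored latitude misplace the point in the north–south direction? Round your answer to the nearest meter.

Truncating at 2 decimal places can drop up to a full unit in the last place, so the latitude may be off by as much as 0.01°.
Along the meridian that is 0.01° × 110570 m/° = 1105.7 m.

1106 meters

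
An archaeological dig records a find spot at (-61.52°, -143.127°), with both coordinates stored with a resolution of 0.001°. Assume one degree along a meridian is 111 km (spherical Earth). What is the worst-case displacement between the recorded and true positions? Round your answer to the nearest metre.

With a 0.001° grid the true value lies within half a step, ±0.001°/2 = ±0.0005°, of the stored one.
Latitude error → 0.0005 × 111000 = 55.5 m along the meridian.
East–west component at 61.52°: 0.0005° × 111000 × cos 61.52° ≈ 0.0005 × 52930.6 ≈ 26.4653 m.
Worst case both components are at the extreme and orthogonal: √(55.5² + 26.4653²) ≈ 61.4871 m.

61 metres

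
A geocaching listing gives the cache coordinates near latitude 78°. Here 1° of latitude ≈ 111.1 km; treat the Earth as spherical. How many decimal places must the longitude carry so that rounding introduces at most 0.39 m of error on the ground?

5

At 78° one degree of longitude covers 111100 × cos 78° ≈ 111100 × 0.2079 ≈ 23099 m.
N decimal places → at most half a unit in the last place, 0.5 × 10⁻ᴺ° = 23099/2 × 10⁻ᴺ m.
Setting 11549.5 × 10⁻ᴺ ≤ 0.39 gives 10ᴺ ≥ 2.961e+04, i.e. N ≥ 4.47.
At 4 places the error can reach 1.15 m, but 5 places keeps it to 0.115 m.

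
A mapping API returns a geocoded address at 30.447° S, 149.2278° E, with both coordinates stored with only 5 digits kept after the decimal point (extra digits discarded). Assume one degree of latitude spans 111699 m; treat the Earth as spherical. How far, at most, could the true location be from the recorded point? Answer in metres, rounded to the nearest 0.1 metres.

Truncating at 5 decimal places can drop up to a full unit in the last place, so each coordinate may be off by as much as 1e-05°.
N–S: 1e-05° × 111699 m/° = 1.11699 m.
East–west component at 30.447°: 1e-05° × 111699 × cos 30.447° ≈ 1e-05 × 96295.5 ≈ 0.962955 m.
Worst case both components are at the extreme and orthogonal: √(1.11699² + 0.962955²) ≈ 1.47477 m.

1.5 metres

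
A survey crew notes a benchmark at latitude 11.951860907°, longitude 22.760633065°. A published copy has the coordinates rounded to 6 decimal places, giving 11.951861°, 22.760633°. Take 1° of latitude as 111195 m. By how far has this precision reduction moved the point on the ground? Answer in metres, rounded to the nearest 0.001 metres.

0.013 metres

Δlat = 11.951860907 − 11.951861 = -0.000000093°; Δlon = 22.760633065 − 22.760633 = +0.000000065°.
North–south shift: -0.000000093 × 111195 = -0.0103411 m.
E–W at 11.9519°: 0.000000065° × 111195 × cos 11.9519° = 0.000000065 × 111195 × 0.9783 ≈ 0.00707099 m.
Hypotenuse of the two orthogonal shifts: √(0.0103411² + 0.00707099²) = 0.0125275 m.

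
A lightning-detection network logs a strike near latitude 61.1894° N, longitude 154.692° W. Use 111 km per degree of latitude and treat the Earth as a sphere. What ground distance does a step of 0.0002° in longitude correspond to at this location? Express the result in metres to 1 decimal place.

0.0002° of longitude at 61.1894° is 0.0002 × 111000 × cos 61.1894° ≈ 0.0002 × 53492.7 = 10.6985 m.

10.7 metres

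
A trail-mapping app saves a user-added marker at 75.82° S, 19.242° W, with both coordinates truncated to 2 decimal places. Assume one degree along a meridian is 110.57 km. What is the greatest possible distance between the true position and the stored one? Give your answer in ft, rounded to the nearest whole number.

3735 ft

Truncating at 2 decimal places can drop up to a full unit in the last place, so each coordinate may be off by as much as 0.01°.
North–south component: 0.01° × 110570 = 1105.7 m.
Longitude error → 0.01 × 110570 × cos 75.82° = 0.01 × 110570 × 0.2450 ≈ 270.862 m.
Combining orthogonally: (1105.7² + 270.862²)^½ ≈ 1138.39 m.
In feet: 1138.39 m ÷ 0.3048 ≈ 3734.9 ft.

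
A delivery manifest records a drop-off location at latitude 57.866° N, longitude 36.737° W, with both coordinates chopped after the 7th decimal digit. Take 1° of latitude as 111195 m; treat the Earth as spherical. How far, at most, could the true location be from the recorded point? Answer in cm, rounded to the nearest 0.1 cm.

Truncating at 7 decimal places can drop up to a full unit in the last place, so each coordinate may be off by as much as 1e-07°.
Latitude error → 1e-07 × 111195 = 0.0111195 m along the meridian.
E–W at 57.866°: 1e-07° × 111195 × cos 57.866° = 1e-07 × 111195 × 0.5319 ≈ 0.00591448 m.
The two errors are perpendicular, so the maximum displacement is √(0.0111195² + 0.00591448²) ≈ 0.0125946 m.
That is 0.0125946 m = 1.2595 cm.

1.3 cm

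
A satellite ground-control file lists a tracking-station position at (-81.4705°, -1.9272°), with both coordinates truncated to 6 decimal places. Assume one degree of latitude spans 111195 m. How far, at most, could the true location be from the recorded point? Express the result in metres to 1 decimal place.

Truncating at 6 decimal places can drop up to a full unit in the last place, so each coordinate may be off by as much as 1e-06°.
North–south component: 1e-06° × 111195 = 0.111195 m.
East–west component at 81.4705°: 1e-06° × 111195 × cos 81.4705° ≈ 1e-06 × 16492.3 ≈ 0.0164923 m.
The two errors are perpendicular, so the maximum displacement is √(0.111195² + 0.0164923²) ≈ 0.112411 m.

0.1 metres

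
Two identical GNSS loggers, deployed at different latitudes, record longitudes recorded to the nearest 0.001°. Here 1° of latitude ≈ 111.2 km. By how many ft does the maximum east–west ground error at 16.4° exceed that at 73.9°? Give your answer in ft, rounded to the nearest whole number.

Rounding to 3 decimal places leaves the longitude within ±0.0005° of the true value.
At 16.4°: 0.0005° × 111200 × cos 16.4° = 0.0005 × 111200 × 0.9593 ≈ 53.338 m.
At 73.9°: 0.0005° × 111200 × cos 73.9° = 0.0005 × 111200 × 0.2773 ≈ 15.419 m.
Difference: 53.338 − 15.419 = 37.919 m.
Converting: 37.9192 m × 3.2808 ft/m ≈ 124.41 ft.

124 ft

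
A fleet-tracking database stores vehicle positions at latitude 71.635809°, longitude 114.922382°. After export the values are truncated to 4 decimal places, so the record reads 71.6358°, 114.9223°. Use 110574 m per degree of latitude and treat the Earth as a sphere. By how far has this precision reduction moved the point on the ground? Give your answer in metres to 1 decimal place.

Δlat = 71.635809 − 71.6358 = +0.000009°; Δlon = 114.922382 − 114.9223 = +0.000082°.
North–south shift: 0.000009 × 110574 = 0.995166 m.
East–west at this latitude: 0.000082° × 110574 × cos 71.6358° ≈ 0.000082 × 34837 = 2.85664 m.
Distance: √(0.995166² + 2.85664²) ≈ 3.02502 m.

3.0 metres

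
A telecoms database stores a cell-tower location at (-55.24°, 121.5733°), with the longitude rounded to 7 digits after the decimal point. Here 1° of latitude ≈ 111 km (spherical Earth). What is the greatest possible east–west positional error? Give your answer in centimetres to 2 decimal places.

Rounding to 7 decimal places leaves the longitude within ±5e-08° of the true value.
One degree of longitude at 55.24° is 111000 × cos 55.24° ≈ 111000 × 0.5701 = 63285.6 m.
Maximum E–W displacement: 5e-08 × 63285.6 = 0.00316428 m.
That is 0.00316428 m = 0.31643 cm.

0.32 centimetres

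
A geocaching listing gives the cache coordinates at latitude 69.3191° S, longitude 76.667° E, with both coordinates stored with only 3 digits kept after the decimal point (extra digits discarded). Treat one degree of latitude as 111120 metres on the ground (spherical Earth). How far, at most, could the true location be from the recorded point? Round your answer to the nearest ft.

387 ft

Truncating at 3 decimal places can drop up to a full unit in the last place, so each coordinate may be off by as much as 0.001°.
Latitude error → 0.001 × 111120 = 111.12 m along the meridian.
E–W at 69.3191°: 0.001° × 111120 × cos 69.3191° = 0.001 × 111120 × 0.3532 ≈ 39.2435 m.
Worst case both components are at the extreme and orthogonal: √(111.12² + 39.2435²) ≈ 117.846 m.
In feet: 117.846 m ÷ 0.3048 ≈ 386.63 ft.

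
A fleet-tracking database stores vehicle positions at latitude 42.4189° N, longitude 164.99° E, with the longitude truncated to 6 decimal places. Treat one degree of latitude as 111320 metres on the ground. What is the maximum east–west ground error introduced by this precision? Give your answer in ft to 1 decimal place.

0.3 ft

Truncating at 6 decimal places can drop up to a full unit in the last place, so the longitude may be off by as much as 1e-06°.
Parallels shrink by cos φ, so at 42.4189° a degree of longitude is 111320 × 0.7382 ≈ 82180.1 m.
East–west error: 1e-06° × 82180.1 m/° ≈ 0.0821801 m.
Converting: 0.0821801 m × 3.2808 ft/m ≈ 0.26962 ft.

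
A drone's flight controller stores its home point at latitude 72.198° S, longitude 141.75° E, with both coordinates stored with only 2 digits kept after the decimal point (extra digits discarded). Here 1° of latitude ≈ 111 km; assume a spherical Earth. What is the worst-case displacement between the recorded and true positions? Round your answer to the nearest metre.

1161 metres

Truncating at 2 decimal places can drop up to a full unit in the last place, so each coordinate may be off by as much as 0.01°.
N–S: 0.01° × 111000 m/° = 1110 m.
East–west component at 72.198°: 0.01° × 111000 × cos 72.198° ≈ 0.01 × 33935.9 ≈ 339.359 m.
The two errors are perpendicular, so the maximum displacement is √(1110² + 339.359²) ≈ 1160.72 m.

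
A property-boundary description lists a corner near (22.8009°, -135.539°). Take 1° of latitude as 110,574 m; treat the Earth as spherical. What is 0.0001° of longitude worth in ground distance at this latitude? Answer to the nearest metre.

10 metres

0.0001° of longitude at 22.8009° is 0.0001 × 110574 × cos 22.8009° ≈ 0.0001 × 101933 = 10.1933 m.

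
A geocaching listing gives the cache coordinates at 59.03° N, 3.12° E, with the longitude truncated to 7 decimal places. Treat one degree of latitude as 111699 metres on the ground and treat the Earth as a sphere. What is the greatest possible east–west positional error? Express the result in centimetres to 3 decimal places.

Truncating at 7 decimal places can drop up to a full unit in the last place, so the longitude may be off by as much as 1e-07°.
At latitude 59.03° a degree of longitude spans 111699 m × cos 59.03° = 111699 × 0.5146 ≈ 57479.1 m.
East–west error: 1e-07° × 57479.1 m/° ≈ 0.00574791 m.
That is 0.00574791 m = 0.57479 cm.

0.575 centimetres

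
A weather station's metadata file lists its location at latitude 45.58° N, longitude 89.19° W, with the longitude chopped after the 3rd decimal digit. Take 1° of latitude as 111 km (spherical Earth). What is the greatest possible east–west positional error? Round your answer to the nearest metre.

78 metres

Truncating at 3 decimal places can drop up to a full unit in the last place, so the longitude may be off by as much as 0.001°.
One degree of longitude at 45.58° is 111000 × cos 45.58° ≈ 111000 × 0.6999 = 77690.3 m.
So at most 0.001° × 77690.3 ≈ 77.6903 m east–west.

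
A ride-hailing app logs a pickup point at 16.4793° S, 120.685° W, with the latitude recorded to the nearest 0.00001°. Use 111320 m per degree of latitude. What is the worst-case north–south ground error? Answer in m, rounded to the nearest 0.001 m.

Rounding to 5 decimal places leaves the latitude within ±5e-06° of the true value.
Along the meridian that is 5e-06° × 111320 m/° = 0.5566 m.

0.557 m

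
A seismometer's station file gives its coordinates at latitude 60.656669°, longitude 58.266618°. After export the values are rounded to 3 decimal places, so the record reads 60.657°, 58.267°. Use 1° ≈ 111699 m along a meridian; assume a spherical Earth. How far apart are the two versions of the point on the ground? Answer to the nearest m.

The latitude changed by -0.000331° and the longitude by -0.000382°.
North–south shift: -0.000331 × 111699 = -36.9724 m.
E–W at 60.657°: -0.000382° × 111699 × cos 60.657° = -0.000382 × 111699 × 0.4900 ≈ -20.9094 m.
Distance: √(36.9724² + 20.9094²) ≈ 42.4754 m.

42 m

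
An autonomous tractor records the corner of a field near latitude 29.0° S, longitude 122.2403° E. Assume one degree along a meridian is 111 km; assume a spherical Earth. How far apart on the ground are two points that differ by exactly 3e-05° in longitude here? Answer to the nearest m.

At 29° a degree of longitude is 111000 × cos 29° ≈ 97082.8 m, so 3e-05° corresponds to 2.91248 m.

3 m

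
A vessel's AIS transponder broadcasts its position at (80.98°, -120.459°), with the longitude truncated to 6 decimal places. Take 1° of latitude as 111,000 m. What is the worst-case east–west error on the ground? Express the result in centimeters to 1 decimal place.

Truncating at 6 decimal places can drop up to a full unit in the last place, so the longitude may be off by as much as 1e-06°.
Parallels shrink by cos φ, so at 80.98° a degree of longitude is 111000 × 0.1568 ≈ 17402.5 m.
Maximum E–W displacement: 1e-06 × 17402.5 = 0.0174025 m.
That is 0.0174025 m = 1.7402 cm.

1.7 centimeters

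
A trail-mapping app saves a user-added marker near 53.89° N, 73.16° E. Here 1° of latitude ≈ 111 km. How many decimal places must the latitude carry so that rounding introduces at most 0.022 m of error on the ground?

7 decimal places

One degree of latitude covers 111000 m.
With N decimal places the half-ulp bound is 0.5·10⁻ᴺ°, or 0.5·10⁻ᴺ × 111000 m on the ground.
Setting 55500 × 10⁻ᴺ ≤ 0.022 gives 10ᴺ ≥ 2.523e+06, i.e. N ≥ 6.40.
So 7 decimal places suffice (0.00555 m); 6 would allow up to 0.0555 m.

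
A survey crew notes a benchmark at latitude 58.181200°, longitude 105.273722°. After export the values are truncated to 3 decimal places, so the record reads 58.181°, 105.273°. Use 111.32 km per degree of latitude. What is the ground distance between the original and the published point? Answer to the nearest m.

Δlat = 58.181200 − 58.181 = +0.000200°; Δlon = 105.273722 − 105.273 = +0.000722°.
North–south shift: 0.000200 × 111320 = 22.264 m.
East–west at this latitude: 0.000722° × 111320 × cos 58.181° ≈ 0.000722 × 58692.1 = 42.3757 m.
Distance: √(22.264² + 42.3757²) ≈ 47.8684 m.

48 m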